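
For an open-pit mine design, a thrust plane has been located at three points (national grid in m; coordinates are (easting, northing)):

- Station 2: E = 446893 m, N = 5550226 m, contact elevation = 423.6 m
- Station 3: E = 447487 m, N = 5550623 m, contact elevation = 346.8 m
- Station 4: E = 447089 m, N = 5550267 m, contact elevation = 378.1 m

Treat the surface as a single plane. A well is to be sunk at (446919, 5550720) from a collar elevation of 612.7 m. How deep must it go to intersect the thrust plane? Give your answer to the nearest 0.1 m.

Let the plane be z = a·E + b·N + c.
Station 3−Station 2: 594a + 397b = −76.8;  Station 4−Station 2: 196a + 41b = −45.5.
Solving gives a = −0.278998466, b = 0.223992667.
Then c = 423.6 − a·446893 − b·5550226 = −1118103.86.
At (446919, 5550720): z_contact = −124689.72 + 1243320.58 − 1118103.86 = 527.00 m.
Depth below ground = 612.7 − 527.00 = 85.7 m.

85.7 m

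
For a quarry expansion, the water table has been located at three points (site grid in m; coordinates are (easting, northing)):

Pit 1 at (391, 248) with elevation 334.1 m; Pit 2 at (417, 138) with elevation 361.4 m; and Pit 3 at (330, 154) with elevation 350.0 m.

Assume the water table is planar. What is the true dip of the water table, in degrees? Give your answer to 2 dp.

13.71°

Let the plane be z = a·E + b·N + c.
Pit 2−Pit 1: 26a − 110b = 27.3;  Pit 3−Pit 1: −61a − 94b = 15.9.
Solving gives a = 0.08927, b = −0.22708.
Gradient magnitude |∇z| = √(a² + b²) = √(0.00797 + 0.05157) = 0.24400.
True dip = arctan(0.24400) = 13.71°, dipping toward NNW (azimuth ≈ 339°).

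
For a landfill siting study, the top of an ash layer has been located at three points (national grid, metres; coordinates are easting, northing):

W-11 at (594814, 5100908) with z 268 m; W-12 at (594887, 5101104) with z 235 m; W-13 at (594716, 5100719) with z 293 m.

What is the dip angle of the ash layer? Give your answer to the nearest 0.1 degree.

Let the plane be z = a·easting + b·northing + c.
W-12−W-11: 73a + 196b = −33;  W-13−W-11: −98a − 189b = 25.
Solving gives a = 0.24709, b = −0.26040.
Gradient magnitude |∇z| = √(a² + b²) = √(0.06105 + 0.06781) = 0.35897.
True dip = arctan(0.35897) = 19.7°, dipping toward NW (azimuth ≈ 317°).

19.7°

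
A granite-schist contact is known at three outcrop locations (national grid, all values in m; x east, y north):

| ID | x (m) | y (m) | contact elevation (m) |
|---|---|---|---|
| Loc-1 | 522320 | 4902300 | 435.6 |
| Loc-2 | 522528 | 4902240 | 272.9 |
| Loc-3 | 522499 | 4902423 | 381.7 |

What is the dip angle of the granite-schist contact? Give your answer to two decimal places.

38.94°

Let the plane be z = a·x + b·y + c.
Loc-2−Loc-1: 208a − 60b = −162.7;  Loc-3−Loc-1: 179a + 123b = −53.9.
Solving gives a = −0.63997, b = 0.49312.
Gradient magnitude |∇z| = √(a² + b²) = √(0.40956 + 0.24317) = 0.80791.
True dip = arctan(0.80791) = 38.94°, dipping toward SE (azimuth ≈ 128°).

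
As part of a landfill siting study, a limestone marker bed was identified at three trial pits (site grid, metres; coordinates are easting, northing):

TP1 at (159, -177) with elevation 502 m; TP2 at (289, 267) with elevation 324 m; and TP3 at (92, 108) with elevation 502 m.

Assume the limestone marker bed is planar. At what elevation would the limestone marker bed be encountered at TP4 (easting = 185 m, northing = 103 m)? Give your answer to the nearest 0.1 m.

Two edge vectors: TP1→TP2 = (130, 444, -178), TP1→TP3 = (-67, 285, 0).
Normal n = (TP1→TP2) × (TP1→TP3) = (50730, 11926, 66798).
So ∂z/∂easting = −n_x/n_z = −0.75945 and ∂z/∂northing = −n_y/n_z = −0.17854.
Intercept c from TP1: 502 + 120.75 − 31.60 = 591.15.
At (185, 103): z = −140.5 − 18.4 + 591.15 = 432.3 m.

432.3 m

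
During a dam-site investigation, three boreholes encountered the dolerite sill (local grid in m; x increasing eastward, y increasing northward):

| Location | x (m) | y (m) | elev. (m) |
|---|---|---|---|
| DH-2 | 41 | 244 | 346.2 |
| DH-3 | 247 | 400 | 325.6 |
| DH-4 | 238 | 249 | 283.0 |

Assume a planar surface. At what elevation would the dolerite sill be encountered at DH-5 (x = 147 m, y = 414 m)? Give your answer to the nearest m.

363 m

Let the plane be z = a·x + b·y + c.
DH-3−DH-2: 206a + 156b = −20.6;  DH-4−DH-2: 197a + 5b = −63.2.
Solving gives a = −0.32847, b = 0.30170.
Then c = 346.2 − a·41 − b·244 = 286.05.
At (147, 414): z = −48.3 + 124.9 + 286.05 = 362.7 m.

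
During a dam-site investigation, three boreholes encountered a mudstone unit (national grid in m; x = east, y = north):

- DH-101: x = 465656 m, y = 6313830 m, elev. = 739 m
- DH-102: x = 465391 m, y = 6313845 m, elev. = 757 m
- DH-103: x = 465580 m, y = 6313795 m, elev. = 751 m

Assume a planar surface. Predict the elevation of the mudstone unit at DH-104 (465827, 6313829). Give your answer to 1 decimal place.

Let the plane be z = a·x + b·y + c.
DH-102−DH-101: −265a + 15b = 18;  DH-103−DH-101: −76a − 35b = 12.
Solving gives a = −0.077772444, b = −0.173979837.
Then c = 739 − a·465656 − b·6313830 = 1135433.32.
At (465827, 6313829): z = −36228.5 − 1098478.9 + 1135433.32 = 725.9 m.

725.9 m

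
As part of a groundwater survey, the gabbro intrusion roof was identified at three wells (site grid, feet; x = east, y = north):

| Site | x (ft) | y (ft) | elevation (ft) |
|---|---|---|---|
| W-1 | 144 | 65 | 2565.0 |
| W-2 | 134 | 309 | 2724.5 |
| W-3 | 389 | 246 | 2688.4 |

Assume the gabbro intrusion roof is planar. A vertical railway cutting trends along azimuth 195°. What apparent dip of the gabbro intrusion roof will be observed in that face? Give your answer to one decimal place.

32.5°

Two edge vectors: W-1→W-2 = (-10, 244, 159.5), W-1→W-3 = (245, 181, 123.4).
Normal n = (W-1→W-2) × (W-1→W-3) = (1240.1, 40311.5, -61590).
So ∂z/∂x = −n_x/n_z = 0.02013 and ∂z/∂y = −n_y/n_z = 0.65451.
Unit vector along 195° is (sin 195°, cos 195°) = (-0.2588, -0.9659).
Slope in that direction = a·(-0.2588) + b·(-0.9659) = −0.63742.
Apparent dip = arctan|0.63742| = 32.5° (true dip is 33.2°, so apparent ≤ true as expected).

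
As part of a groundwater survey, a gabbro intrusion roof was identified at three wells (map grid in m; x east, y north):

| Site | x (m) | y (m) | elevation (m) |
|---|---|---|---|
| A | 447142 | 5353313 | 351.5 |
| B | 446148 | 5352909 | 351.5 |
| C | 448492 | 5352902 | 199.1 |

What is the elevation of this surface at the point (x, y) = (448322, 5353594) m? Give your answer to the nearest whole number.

320 m

Two edge vectors: A→B = (-994, -404, 0), A→C = (1350, -411, -152.4).
Normal n = (A→B) × (A→C) = (61569.6, -151485.6, 953934).
So ∂z/∂x = −n_x/n_z = −0.06454283 and ∂z/∂y = −n_y/n_z = 0.15880092.
Intercept c from A: 351.5 + 28859.81 − 850111.05 = −820899.74.
At (448322, 5353594): z = −28936.0 + 850155.7 − 820899.74 = 320.0 m.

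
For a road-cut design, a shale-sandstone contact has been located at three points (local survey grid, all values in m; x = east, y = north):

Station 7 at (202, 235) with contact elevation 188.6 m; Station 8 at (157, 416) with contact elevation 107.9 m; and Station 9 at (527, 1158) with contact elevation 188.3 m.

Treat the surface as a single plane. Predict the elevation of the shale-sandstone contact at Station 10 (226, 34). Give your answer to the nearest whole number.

259 m

Let the plane be z = a·x + b·y + c.
Station 8−Station 7: −45a + 181b = −80.7;  Station 9−Station 7: 325a + 923b = −0.3.
Solving gives a = 0.74165, b = −0.26147.
Then c = 188.6 − a·202 − b·235 = 100.23.
At (226, 34): z = 167.6 − 8.9 + 100.23 = 259.0 m.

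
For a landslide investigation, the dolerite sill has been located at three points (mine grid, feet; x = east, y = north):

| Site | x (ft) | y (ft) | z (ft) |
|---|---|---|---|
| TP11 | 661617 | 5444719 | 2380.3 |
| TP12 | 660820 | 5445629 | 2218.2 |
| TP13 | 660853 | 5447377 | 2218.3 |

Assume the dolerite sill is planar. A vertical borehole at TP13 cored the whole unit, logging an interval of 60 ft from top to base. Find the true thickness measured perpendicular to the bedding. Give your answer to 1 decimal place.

Two edge vectors: TP11→TP12 = (-797, 910, -162.1), TP11→TP13 = (-764, 2658, -162).
Normal n = (TP11→TP12) × (TP11→TP13) = (283441.8, -5269.6, -1423186).
So ∂z/∂x = −n_x/n_z = 0.19916 and ∂z/∂y = −n_y/n_z = −0.00370.
|∇z| = √(a²+b²) = 0.19919, so dip δ = arctan(0.19919) = 11.27°.
True thickness = vertical thickness × cos δ = 60 × cos 11.27° = 58.8 ft.

58.8 ft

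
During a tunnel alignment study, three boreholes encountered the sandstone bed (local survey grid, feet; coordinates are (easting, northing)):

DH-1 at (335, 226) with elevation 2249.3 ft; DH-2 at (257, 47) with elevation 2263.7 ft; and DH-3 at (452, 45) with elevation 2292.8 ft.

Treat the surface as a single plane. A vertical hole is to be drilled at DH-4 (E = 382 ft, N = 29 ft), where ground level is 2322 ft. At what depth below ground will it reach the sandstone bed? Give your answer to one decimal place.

Two edge vectors: DH-1→DH-2 = (-78, -179, 14.4), DH-1→DH-3 = (117, -181, 43.5).
Normal n = (DH-1→DH-2) × (DH-1→DH-3) = (-5180.1, 5077.8, 35061).
So ∂z/∂E = −n_x/n_z = 0.14775 and ∂z/∂N = −n_y/n_z = −0.14483.
Intercept c from DH-1: 2249.3 − 49.49 + 32.73 = 2232.54.
At (382, 29): z_contact = 56.44 − 4.20 + 2232.54 = 2284.78 ft.
Depth below ground = 2322 − 2284.78 = 37.2 ft.

37.2 ft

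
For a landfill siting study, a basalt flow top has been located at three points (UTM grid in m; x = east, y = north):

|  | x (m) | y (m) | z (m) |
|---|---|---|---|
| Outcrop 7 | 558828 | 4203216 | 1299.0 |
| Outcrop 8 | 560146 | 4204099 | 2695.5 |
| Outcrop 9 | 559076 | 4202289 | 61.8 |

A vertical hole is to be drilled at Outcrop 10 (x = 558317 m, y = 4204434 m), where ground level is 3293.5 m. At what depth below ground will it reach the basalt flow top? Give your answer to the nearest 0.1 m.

Let the plane be z = a·x + b·y + c.
Outcrop 8−Outcrop 7: 1318a + 883b = 1396.5;  Outcrop 9−Outcrop 7: 248a − 927b = −1237.2.
Solving gives a = 0.140277699, b = 1.372156278.
Then c = 1299 − a·558828 − b·4203216 = −5844561.33.
At (558317, 4204434): z_contact = 78319.42 + 5769140.51 − 5844561.33 = 2898.60 m.
Depth below ground = 3293.5 − 2898.60 = 394.9 m.

394.9 m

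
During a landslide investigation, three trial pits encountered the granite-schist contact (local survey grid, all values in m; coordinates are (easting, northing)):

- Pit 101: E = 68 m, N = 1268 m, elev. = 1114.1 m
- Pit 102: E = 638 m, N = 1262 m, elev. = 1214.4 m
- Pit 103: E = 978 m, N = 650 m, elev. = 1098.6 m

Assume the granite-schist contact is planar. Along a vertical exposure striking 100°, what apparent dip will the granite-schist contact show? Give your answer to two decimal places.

7.19°

Two edge vectors: Pit 101→Pit 102 = (570, -6, 100.3), Pit 101→Pit 103 = (910, -618, -15.5).
Normal n = (Pit 101→Pit 102) × (Pit 101→Pit 103) = (62078.4, 100108, -346800).
So ∂z/∂E = −n_x/n_z = 0.17900 and ∂z/∂N = −n_y/n_z = 0.28866.
Unit vector along 100° is (sin 100°, cos 100°) = (0.9848, -0.1736).
Slope in that direction = a·(0.9848) + b·(-0.1736) = 0.12616.
Apparent dip = arctan|0.12616| = 7.19° (true dip is 18.8°, so apparent ≤ true as expected).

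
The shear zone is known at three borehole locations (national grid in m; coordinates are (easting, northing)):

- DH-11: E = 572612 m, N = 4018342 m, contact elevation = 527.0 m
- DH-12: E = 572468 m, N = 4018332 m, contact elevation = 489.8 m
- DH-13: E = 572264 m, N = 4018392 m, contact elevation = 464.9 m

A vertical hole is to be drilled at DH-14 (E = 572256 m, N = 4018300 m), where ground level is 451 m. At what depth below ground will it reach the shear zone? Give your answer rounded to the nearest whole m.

Let the plane be z = a·E + b·N + c.
DH-12−DH-11: −144a − 10b = −37.2;  DH-13−DH-11: −348a + 50b = −62.1.
Solving gives a = 0.23230337, b = 0.37483146.
Then c = 527 − a·572612 − b·4018342 = −1638693.70.
At (572256, 4018300): z_contact = 132937.0 + 1506185.3 − 1638693.70 = 428.6 m.
Depth below ground = 451 − 428.6 = 22 m.

22 m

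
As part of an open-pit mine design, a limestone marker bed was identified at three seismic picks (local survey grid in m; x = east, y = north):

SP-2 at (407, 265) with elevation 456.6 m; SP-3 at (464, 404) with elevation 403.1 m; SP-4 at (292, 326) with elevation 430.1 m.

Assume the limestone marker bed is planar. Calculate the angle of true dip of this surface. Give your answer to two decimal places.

Two edge vectors: SP-2→SP-3 = (57, 139, -53.5), SP-2→SP-4 = (-115, 61, -26.5).
Normal n = (SP-2→SP-3) × (SP-2→SP-4) = (-420, 7663, 19462).
So ∂z/∂x = −n_x/n_z = 0.02158 and ∂z/∂y = −n_y/n_z = −0.39374.
Gradient magnitude |∇z| = √(a² + b²) = √(0.00047 + 0.15503) = 0.39433.
True dip = arctan(0.39433) = 21.52°, dipping toward N (azimuth ≈ 357°).

21.52°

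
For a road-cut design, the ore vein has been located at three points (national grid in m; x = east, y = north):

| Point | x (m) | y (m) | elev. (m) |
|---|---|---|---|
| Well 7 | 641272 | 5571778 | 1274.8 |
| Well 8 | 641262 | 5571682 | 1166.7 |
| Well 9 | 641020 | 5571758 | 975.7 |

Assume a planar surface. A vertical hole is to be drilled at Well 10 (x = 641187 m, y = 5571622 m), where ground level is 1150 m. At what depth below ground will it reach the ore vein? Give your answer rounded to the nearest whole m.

Let the plane be z = a·x + b·y + c.
Well 8−Well 7: −10a − 96b = −108.1;  Well 9−Well 7: −252a − 20b = −299.1.
Solving gives a = 1.10668556, b = 1.01076192.
Then c = 1274.8 − a·641272 − b·5571778 = −6340152.70.
At (641187, 5571622): z_contact = 709592.4 + 5631583.4 − 6340152.70 = 1023.1 m.
Depth below ground = 1150 − 1023.1 = 127 m.

127 m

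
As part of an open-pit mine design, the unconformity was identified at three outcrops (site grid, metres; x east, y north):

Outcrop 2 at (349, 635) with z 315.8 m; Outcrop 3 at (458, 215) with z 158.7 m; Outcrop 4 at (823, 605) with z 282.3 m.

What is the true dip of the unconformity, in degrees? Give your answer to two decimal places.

Let the plane be z = a·x + b·y + c.
Outcrop 3−Outcrop 2: 109a − 420b = −157.1;  Outcrop 4−Outcrop 2: 474a − 30b = −33.5.
Solving gives a = −0.04779, b = 0.36165.
Gradient magnitude |∇z| = √(a² + b²) = √(0.00228 + 0.13079) = 0.36479.
True dip = arctan(0.36479) = 20.04°, dipping toward S (azimuth ≈ 172°).

20.04°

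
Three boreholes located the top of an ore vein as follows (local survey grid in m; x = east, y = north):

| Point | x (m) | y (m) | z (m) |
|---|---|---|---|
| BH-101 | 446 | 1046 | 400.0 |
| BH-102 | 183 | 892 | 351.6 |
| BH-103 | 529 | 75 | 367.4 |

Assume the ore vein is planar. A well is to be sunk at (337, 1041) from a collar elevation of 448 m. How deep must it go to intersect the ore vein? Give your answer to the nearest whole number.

Two edge vectors: BH-101→BH-102 = (-263, -154, -48.4), BH-101→BH-103 = (83, -971, -32.6).
Normal n = (BH-101→BH-102) × (BH-101→BH-103) = (-41976, -12591, 268155).
So ∂z/∂x = −n_x/n_z = 0.15654 and ∂z/∂y = −n_y/n_z = 0.04695.
Intercept c from BH-101: 400 − 69.82 − 49.11 = 281.07.
At (337, 1041): z_contact = 52.8 + 48.9 + 281.07 = 382.7 m.
Depth below ground = 448 − 382.7 = 65 m.

65 m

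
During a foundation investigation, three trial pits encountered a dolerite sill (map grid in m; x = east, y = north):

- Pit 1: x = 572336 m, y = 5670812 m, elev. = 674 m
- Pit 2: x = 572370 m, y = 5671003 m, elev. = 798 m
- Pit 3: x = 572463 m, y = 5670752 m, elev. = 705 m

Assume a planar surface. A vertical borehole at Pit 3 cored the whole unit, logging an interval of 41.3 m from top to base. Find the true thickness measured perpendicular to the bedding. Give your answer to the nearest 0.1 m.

33.0 m

Two edge vectors: Pit 1→Pit 2 = (34, 191, 124), Pit 1→Pit 3 = (127, -60, 31).
Normal n = (Pit 1→Pit 2) × (Pit 1→Pit 3) = (13361, 14694, -26297).
So ∂z/∂x = −n_x/n_z = 0.50808 and ∂z/∂y = −n_y/n_z = 0.55877.
|∇z| = √(a²+b²) = 0.75523, so dip δ = arctan(0.75523) = 37.06°.
True thickness = vertical thickness × cos δ = 41.3 × cos 37.06° = 33.0 m.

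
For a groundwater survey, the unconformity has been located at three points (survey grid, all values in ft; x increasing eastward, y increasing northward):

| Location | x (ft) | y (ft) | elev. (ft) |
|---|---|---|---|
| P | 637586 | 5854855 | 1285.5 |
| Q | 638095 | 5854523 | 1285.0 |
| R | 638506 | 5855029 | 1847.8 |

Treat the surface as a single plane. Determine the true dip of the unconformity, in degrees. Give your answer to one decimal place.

Let the plane be z = a·x + b·y + c.
Q−P: 509a − 332b = −0.5;  R−P: 920a + 174b = 562.3.
Solving gives a = 0.47359, b = 0.72758.
Gradient magnitude |∇z| = √(a² + b²) = √(0.22429 + 0.52937) = 0.86813.
True dip = arctan(0.86813) = 41.0°, dipping toward SSW (azimuth ≈ 213°).

41.0°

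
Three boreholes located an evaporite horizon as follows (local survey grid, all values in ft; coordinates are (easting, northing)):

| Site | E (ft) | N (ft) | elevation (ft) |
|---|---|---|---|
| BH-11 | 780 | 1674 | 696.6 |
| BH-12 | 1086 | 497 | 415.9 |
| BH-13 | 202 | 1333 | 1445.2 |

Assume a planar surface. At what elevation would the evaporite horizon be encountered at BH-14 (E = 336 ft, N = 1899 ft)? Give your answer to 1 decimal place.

Let the plane be z = a·E + b·N + c.
BH-12−BH-11: 306a − 1177b = −280.7;  BH-13−BH-11: −578a − 341b = 748.6.
Solving gives a = −1.244910, b = −0.085168.
Then c = 696.6 − a·780 − b·1674 = 1810.20.
At (336, 1899): z = −418.3 − 161.7 + 1810.20 = 1230.2 ft.

1230.2 ft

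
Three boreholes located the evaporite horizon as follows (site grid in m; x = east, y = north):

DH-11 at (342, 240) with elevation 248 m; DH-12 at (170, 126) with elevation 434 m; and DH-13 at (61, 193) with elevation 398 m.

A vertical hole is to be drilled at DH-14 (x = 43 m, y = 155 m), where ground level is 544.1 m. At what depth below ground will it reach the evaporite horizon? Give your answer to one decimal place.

Let the plane be z = a·x + b·y + c.
DH-12−DH-11: −172a − 114b = 186;  DH-13−DH-11: −281a − 47b = 150.
Solving gives a = −0.34898, b = −1.10505.
Then c = 248 − a·342 − b·240 = 632.56.
At (43, 155): z_contact = −15.01 − 171.28 + 632.56 = 446.27 m.
Depth below ground = 544.1 − 446.27 = 97.8 m.

97.8 m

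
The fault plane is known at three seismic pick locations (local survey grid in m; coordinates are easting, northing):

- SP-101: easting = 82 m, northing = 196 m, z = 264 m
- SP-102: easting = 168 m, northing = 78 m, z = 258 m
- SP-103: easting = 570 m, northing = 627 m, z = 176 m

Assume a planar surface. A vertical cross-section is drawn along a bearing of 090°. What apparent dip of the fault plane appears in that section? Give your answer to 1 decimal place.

Two edge vectors: SP-101→SP-102 = (86, -118, -6), SP-101→SP-103 = (488, 431, -88).
Normal n = (SP-101→SP-102) × (SP-101→SP-103) = (12970, 4640, 94650).
So ∂z/∂easting = −n_x/n_z = −0.13703 and ∂z/∂northing = −n_y/n_z = −0.04902.
Unit vector along 090° is (sin 90°, cos 90°) = (1.0000, 0.0000).
Slope in that direction = a·(1.0000) + b·(0.0000) = −0.13703.
Apparent dip = arctan|0.13703| = 7.8° (true dip is 8.3°, so apparent ≤ true as expected).

7.8°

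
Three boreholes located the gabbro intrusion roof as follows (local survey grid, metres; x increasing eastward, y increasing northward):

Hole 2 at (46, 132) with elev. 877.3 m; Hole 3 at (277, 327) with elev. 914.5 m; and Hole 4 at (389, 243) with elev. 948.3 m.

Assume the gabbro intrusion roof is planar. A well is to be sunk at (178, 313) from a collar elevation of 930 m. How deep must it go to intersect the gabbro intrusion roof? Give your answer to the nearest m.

Let the plane be z = a·x + b·y + c.
Hole 3−Hole 2: 231a + 195b = 37.2;  Hole 4−Hole 2: 343a + 111b = 71.
Solving gives a = 0.23557, b = −0.08829.
Then c = 877.3 − a·46 − b·132 = 878.12.
At (178, 313): z_contact = 41.9 − 27.6 + 878.12 = 892.4 m.
Depth below ground = 930 − 892.4 = 38 m.

38 m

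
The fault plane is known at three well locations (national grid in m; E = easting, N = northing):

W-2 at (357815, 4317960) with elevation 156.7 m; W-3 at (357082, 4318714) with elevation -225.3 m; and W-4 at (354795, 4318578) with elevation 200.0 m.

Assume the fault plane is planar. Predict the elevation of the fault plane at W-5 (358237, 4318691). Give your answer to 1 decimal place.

Let the plane be z = a·E + b·N + c.
W-3−W-2: −733a + 754b = −382;  W-4−W-2: −3020a + 618b = 43.3.
Solving gives a = −0.147319918, b = −0.649848143.
Then c = 156.7 − a·357815 − b·4317960 = 2858888.26.
At (358237, 4318691): z = −52775.4 − 2806493.3 + 2858888.26 = -380.5 m.

-380.5 m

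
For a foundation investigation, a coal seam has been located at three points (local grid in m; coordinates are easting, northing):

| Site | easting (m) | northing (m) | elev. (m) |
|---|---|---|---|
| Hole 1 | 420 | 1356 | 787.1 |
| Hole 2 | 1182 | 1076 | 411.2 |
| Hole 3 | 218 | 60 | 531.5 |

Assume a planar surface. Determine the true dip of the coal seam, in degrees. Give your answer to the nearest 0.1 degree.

Let the plane be z = a·easting + b·northing + c.
Hole 2−Hole 1: 762a − 280b = −375.9;  Hole 3−Hole 1: −202a − 1296b = −255.6.
Solving gives a = −0.39804, b = 0.25926.
Gradient magnitude |∇z| = √(a² + b²) = √(0.15844 + 0.06722) = 0.47503.
True dip = arctan(0.47503) = 25.4°, dipping toward ESE (azimuth ≈ 123°).

25.4°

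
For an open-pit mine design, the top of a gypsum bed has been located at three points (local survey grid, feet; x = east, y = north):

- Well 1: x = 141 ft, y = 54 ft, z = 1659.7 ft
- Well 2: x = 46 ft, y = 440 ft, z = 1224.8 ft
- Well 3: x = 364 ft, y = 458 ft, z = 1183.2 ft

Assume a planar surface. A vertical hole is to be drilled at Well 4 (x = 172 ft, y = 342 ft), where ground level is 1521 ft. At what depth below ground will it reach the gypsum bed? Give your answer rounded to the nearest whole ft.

193 ft

Let the plane be z = a·x + b·y + c.
Well 2−Well 1: −95a + 386b = −434.9;  Well 3−Well 1: 223a + 404b = −476.5.
Solving gives a = −0.06612, b = −1.14296.
Then c = 1659.7 − a·141 − b·54 = 1730.74.
At (172, 342): z_contact = −11.4 − 390.9 + 1730.74 = 1328.5 ft.
Depth below ground = 1521 − 1328.5 = 193 ft.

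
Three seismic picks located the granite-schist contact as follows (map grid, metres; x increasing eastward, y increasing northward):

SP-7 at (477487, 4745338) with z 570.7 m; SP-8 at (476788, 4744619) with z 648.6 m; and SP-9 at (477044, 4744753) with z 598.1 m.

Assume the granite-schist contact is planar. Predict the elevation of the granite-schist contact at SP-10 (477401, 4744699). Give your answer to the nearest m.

Two edge vectors: SP-7→SP-8 = (-699, -719, 77.9), SP-7→SP-9 = (-443, -585, 27.4).
Normal n = (SP-7→SP-8) × (SP-7→SP-9) = (25870.9, -15357.1, 90398).
So ∂z/∂x = −n_x/n_z = −0.28618885 and ∂z/∂y = −n_y/n_z = 0.16988318.
Intercept c from SP-7: 570.7 + 136651.46 − 806153.13 = −668930.97.
At (477401, 4744699): z = −136626.8 + 806044.6 − 668930.97 = 486.8 m.

487 m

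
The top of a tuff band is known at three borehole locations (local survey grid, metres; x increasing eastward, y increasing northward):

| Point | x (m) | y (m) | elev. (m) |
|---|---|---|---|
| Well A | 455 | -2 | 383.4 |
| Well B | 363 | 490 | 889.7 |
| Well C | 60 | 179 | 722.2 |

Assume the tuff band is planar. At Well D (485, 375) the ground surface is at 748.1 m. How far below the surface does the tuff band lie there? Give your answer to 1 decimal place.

Two edge vectors: Well A→Well B = (-92, 492, 506.3), Well A→Well C = (-395, 181, 338.8).
Normal n = (Well A→Well B) × (Well A→Well C) = (75049.3, -168818.9, 177688).
So ∂z/∂x = −n_x/n_z = −0.42237 and ∂z/∂y = −n_y/n_z = 0.95009.
Intercept c from Well A: 383.4 + 192.18 + 1.90 = 577.48.
At (485, 375): z_contact = −204.85 + 356.28 + 577.48 = 728.91 m.
Depth below ground = 748.1 − 728.91 = 19.2 m.

19.2 m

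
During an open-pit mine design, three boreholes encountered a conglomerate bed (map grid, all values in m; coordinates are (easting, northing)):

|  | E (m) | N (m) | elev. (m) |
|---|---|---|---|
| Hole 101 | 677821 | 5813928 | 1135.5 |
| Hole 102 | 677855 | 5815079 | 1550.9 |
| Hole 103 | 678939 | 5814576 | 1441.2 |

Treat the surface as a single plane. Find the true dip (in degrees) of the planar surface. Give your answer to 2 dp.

20.05°

Two edge vectors: Hole 101→Hole 102 = (34, 1151, 415.4), Hole 101→Hole 103 = (1118, 648, 305.7).
Normal n = (Hole 101→Hole 102) × (Hole 101→Hole 103) = (82681.5, 454023.4, -1264786).
So ∂z/∂E = −n_x/n_z = 0.06537 and ∂z/∂N = −n_y/n_z = 0.35897.
Gradient magnitude |∇z| = √(a² + b²) = √(0.00427 + 0.12886) = 0.36488.
True dip = arctan(0.36488) = 20.05°, dipping toward S (azimuth ≈ 190°).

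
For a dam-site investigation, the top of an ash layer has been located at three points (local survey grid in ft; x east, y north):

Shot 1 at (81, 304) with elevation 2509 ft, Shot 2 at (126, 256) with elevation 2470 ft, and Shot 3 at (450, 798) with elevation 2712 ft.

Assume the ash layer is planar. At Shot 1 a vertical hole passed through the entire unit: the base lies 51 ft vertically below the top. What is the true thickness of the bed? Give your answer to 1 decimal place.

Two edge vectors: Shot 1→Shot 2 = (45, -48, -39), Shot 1→Shot 3 = (369, 494, 203).
Normal n = (Shot 1→Shot 2) × (Shot 1→Shot 3) = (9522, -23526, 39942).
So ∂z/∂x = −n_x/n_z = −0.23840 and ∂z/∂y = −n_y/n_z = 0.58900.
|∇z| = √(a²+b²) = 0.63542, so dip δ = arctan(0.63542) = 32.43°.
True thickness = vertical thickness × cos δ = 51 × cos 32.43° = 43.0 ft.

43.0 ft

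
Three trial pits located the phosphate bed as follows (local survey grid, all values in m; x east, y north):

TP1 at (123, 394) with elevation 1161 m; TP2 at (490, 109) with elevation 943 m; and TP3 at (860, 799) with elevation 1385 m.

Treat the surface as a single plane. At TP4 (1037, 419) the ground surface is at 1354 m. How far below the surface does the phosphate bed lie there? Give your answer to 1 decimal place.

Let the plane be z = a·x + b·y + c.
TP2−TP1: 367a − 285b = −218;  TP3−TP1: 737a + 405b = 224.
Solving gives a = −0.068167, b = 0.677133.
Then c = 1161 − a·123 − b·394 = 902.59.
At (1037, 419): z_contact = −70.69 + 283.72 + 902.59 = 1115.62 m.
Depth below ground = 1354 − 1115.62 = 238.4 m.

238.4 m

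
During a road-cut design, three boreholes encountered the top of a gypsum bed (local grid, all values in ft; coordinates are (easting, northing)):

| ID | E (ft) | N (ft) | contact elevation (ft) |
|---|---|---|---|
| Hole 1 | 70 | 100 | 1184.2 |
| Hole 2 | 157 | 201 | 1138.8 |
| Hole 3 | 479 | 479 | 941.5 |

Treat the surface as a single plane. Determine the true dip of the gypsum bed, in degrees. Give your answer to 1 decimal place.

42.9°

Two edge vectors: Hole 1→Hole 2 = (87, 101, -45.4), Hole 1→Hole 3 = (409, 379, -242.7).
Normal n = (Hole 1→Hole 2) × (Hole 1→Hole 3) = (-7306.1, 2546.3, -8336).
So ∂z/∂E = −n_x/n_z = −0.87645 and ∂z/∂N = −n_y/n_z = 0.30546.
Gradient magnitude |∇z| = √(a² + b²) = √(0.76817 + 0.09330) = 0.92816.
True dip = arctan(0.92816) = 42.9°, dipping toward ESE (azimuth ≈ 109°).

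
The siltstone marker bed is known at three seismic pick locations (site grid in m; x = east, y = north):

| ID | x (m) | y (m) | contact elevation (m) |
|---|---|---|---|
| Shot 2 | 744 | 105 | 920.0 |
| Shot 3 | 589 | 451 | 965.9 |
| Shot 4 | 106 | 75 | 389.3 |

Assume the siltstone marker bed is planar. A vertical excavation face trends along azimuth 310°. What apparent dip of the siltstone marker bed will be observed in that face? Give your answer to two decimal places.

16.77°

Two edge vectors: Shot 2→Shot 3 = (-155, 346, 45.9), Shot 2→Shot 4 = (-638, -30, -530.7).
Normal n = (Shot 2→Shot 3) × (Shot 2→Shot 4) = (-182245.2, -111542.7, 225398).
So ∂z/∂x = −n_x/n_z = 0.80855 and ∂z/∂y = −n_y/n_z = 0.49487.
Unit vector along 310° is (sin 310°, cos 310°) = (-0.7660, 0.6428).
Slope in that direction = a·(-0.7660) + b·(0.6428) = −0.30129.
Apparent dip = arctan|0.30129| = 16.77° (true dip is 43.5°, so apparent ≤ true as expected).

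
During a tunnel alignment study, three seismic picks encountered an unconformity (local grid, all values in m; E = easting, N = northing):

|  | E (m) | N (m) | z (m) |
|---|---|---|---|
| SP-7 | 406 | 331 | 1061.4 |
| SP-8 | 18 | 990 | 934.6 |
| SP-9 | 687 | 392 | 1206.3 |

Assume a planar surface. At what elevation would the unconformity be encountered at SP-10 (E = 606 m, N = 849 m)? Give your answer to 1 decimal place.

1211.3 m

Two edge vectors: SP-7→SP-8 = (-388, 659, -126.8), SP-7→SP-9 = (281, 61, 144.9).
Normal n = (SP-7→SP-8) × (SP-7→SP-9) = (103223.9, 20590.4, -208847).
So ∂z/∂E = −n_x/n_z = 0.49426 and ∂z/∂N = −n_y/n_z = 0.09859.
Intercept c from SP-7: 1061.4 − 200.67 − 32.63 = 828.10.
At (606, 849): z = 299.5 + 83.7 + 828.10 = 1211.3 m.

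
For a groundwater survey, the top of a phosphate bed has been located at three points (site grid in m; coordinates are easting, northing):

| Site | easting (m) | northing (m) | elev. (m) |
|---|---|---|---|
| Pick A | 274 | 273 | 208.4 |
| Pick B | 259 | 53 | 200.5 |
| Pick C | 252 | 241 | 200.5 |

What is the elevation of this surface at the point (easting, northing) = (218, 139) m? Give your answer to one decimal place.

187.6 m

Let the plane be z = a·easting + b·northing + c.
Pick B−Pick A: −15a − 220b = −7.9;  Pick C−Pick A: −22a − 32b = −7.9.
Solving gives a = 0.34064, b = 0.01268.
Then c = 208.4 − a·274 − b·273 = 111.60.
At (218, 139): z = 74.3 + 1.8 + 111.60 = 187.6 m.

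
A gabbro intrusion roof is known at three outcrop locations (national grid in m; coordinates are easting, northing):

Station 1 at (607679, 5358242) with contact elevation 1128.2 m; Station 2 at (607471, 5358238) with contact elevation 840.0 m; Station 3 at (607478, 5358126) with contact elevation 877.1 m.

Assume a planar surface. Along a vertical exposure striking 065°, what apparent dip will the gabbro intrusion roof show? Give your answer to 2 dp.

49.16°

Two edge vectors: Station 1→Station 2 = (-208, -4, -288.2), Station 1→Station 3 = (-201, -116, -251.1).
Normal n = (Station 1→Station 2) × (Station 1→Station 3) = (-32426.8, 5699.4, 23324).
So ∂z/∂easting = −n_x/n_z = 1.39028 and ∂z/∂northing = −n_y/n_z = −0.24436.
Unit vector along 065° is (sin 65°, cos 65°) = (0.9063, 0.4226).
Slope in that direction = a·(0.9063) + b·(0.4226) = 1.15675.
Apparent dip = arctan|1.15675| = 49.16° (true dip is 54.7°, so apparent ≤ true as expected).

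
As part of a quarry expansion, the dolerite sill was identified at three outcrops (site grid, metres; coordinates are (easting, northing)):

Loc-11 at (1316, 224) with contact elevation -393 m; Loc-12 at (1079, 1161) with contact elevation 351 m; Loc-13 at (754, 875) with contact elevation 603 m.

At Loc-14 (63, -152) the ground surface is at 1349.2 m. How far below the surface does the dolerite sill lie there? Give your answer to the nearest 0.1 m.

415.3 m

Two edge vectors: Loc-11→Loc-12 = (-237, 937, 744), Loc-11→Loc-13 = (-562, 651, 996).
Normal n = (Loc-11→Loc-12) × (Loc-11→Loc-13) = (448908, -182076, 372307).
So ∂z/∂E = −n_x/n_z = −1.205747 and ∂z/∂N = −n_y/n_z = 0.489048.
Intercept c from Loc-11: -393 + 1586.76 − 109.55 = 1084.22.
At (63, -152): z_contact = −75.96 − 74.34 + 1084.22 = 933.92 m.
Depth below ground = 1349.2 − 933.92 = 415.3 m.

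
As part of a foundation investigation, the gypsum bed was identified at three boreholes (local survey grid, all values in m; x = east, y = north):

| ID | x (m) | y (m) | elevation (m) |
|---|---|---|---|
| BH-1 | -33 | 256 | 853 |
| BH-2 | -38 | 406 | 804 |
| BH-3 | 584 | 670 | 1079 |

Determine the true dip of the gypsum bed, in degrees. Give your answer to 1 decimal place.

Let the plane be z = a·x + b·y + c.
BH-2−BH-1: −5a + 150b = −49;  BH-3−BH-1: 617a + 414b = 226.
Solving gives a = 0.57267, b = −0.30758.
Gradient magnitude |∇z| = √(a² + b²) = √(0.32795 + 0.09460) = 0.65004.
True dip = arctan(0.65004) = 33.0°, dipping toward WNW (azimuth ≈ 298°).

33.0°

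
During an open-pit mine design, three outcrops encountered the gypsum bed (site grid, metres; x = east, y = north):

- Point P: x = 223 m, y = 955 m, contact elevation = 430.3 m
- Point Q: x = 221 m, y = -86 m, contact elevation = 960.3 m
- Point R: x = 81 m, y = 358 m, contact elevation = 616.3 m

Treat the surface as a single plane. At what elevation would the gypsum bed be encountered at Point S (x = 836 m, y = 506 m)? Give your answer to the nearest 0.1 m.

1172.9 m

Let the plane be z = a·x + b·y + c.
Point Q−Point P: −2a − 1041b = 530;  Point R−Point P: −142a − 597b = 186.
Solving gives a = 0.83738, b = −0.51073.
Then c = 430.3 − a·223 − b·955 = 731.31.
At (836, 506): z = 700.1 − 258.4 + 731.31 = 1172.9 m.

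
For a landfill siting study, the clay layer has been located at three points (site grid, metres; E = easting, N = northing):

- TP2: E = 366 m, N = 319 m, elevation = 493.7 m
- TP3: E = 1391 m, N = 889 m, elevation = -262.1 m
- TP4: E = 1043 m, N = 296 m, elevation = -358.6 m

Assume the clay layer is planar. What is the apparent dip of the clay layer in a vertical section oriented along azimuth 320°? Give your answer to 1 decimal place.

Two edge vectors: TP2→TP3 = (1025, 570, -755.8), TP2→TP4 = (677, -23, -852.3).
Normal n = (TP2→TP3) × (TP2→TP4) = (-503194.4, 361930.9, -409465).
So ∂z/∂E = −n_x/n_z = −1.22891 and ∂z/∂N = −n_y/n_z = 0.88391.
Unit vector along 320° is (sin 320°, cos 320°) = (-0.6428, 0.7660).
Slope in that direction = a·(-0.6428) + b·(0.7660) = 1.46704.
Apparent dip = arctan|1.46704| = 55.7° (true dip is 56.6°, so apparent ≤ true as expected).

55.7°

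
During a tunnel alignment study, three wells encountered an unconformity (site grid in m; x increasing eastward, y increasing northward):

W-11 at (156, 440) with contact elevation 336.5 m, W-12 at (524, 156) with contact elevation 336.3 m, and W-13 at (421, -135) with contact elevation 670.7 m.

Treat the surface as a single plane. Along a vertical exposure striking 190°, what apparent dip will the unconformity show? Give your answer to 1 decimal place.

45.3°

Let the plane be z = a·x + b·y + c.
W-12−W-11: 368a − 284b = −0.2;  W-13−W-11: 265a − 575b = 334.2.
Solving gives a = −0.69699, b = −0.90244.
Unit vector along 190° is (sin 190°, cos 190°) = (-0.1736, -0.9848).
Slope in that direction = a·(-0.1736) + b·(-0.9848) = 1.00976.
Apparent dip = arctan|1.00976| = 45.3° (true dip is 48.7°, so apparent ≤ true as expected).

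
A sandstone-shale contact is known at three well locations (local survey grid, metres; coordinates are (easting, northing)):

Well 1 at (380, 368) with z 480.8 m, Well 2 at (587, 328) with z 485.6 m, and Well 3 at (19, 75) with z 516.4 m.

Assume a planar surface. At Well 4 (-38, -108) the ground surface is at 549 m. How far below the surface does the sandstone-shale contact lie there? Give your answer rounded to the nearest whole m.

10 m

Let the plane be z = a·E + b·N + c.
Well 2−Well 1: 207a − 40b = 4.8;  Well 3−Well 1: −361a − 293b = 35.6.
Solving gives a = −0.00023, b = −0.12121.
Then c = 480.8 − a·380 − b·368 = 525.50.
At (-38, -108): z_contact = 0.0 + 13.1 + 525.50 = 538.6 m.
Depth below ground = 549 − 538.6 = 10 m.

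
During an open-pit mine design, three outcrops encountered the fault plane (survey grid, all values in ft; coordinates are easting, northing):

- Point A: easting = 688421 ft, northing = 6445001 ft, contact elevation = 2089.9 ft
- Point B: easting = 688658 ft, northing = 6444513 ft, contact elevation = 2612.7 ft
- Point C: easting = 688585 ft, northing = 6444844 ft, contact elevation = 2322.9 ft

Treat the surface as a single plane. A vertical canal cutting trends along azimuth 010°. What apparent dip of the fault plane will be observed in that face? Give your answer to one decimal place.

29.8°

Two edge vectors: Point A→Point B = (237, -488, 522.8), Point A→Point C = (164, -157, 233).
Normal n = (Point A→Point B) × (Point A→Point C) = (-31624.4, 30518.2, 42823).
So ∂z/∂easting = −n_x/n_z = 0.73849 and ∂z/∂northing = −n_y/n_z = −0.71266.
Unit vector along 010° is (sin 10°, cos 10°) = (0.1736, 0.9848).
Slope in that direction = a·(0.1736) + b·(0.9848) = −0.57359.
Apparent dip = arctan|0.57359| = 29.8° (true dip is 45.7°, so apparent ≤ true as expected).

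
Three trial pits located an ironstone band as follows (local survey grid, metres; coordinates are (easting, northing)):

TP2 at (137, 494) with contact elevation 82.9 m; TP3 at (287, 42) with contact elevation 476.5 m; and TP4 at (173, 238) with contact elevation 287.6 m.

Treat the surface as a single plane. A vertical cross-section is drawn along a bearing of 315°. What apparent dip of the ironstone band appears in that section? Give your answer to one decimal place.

38.4°

Let the plane be z = a·E + b·N + c.
TP3−TP2: 150a − 452b = 393.6;  TP4−TP2: 36a − 256b = 204.7.
Solving gives a = 0.37225, b = −0.74726.
Unit vector along 315° is (sin 315°, cos 315°) = (-0.7071, 0.7071).
Slope in that direction = a·(-0.7071) + b·(0.7071) = −0.79162.
Apparent dip = arctan|0.79162| = 38.4° (true dip is 39.9°, so apparent ≤ true as expected).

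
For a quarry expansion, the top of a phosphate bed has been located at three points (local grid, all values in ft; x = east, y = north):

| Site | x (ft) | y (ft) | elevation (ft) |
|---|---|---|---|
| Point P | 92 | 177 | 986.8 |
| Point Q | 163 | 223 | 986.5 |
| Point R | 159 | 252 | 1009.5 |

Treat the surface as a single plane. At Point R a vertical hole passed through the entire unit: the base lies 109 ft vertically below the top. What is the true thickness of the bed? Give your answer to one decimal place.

82.3 ft

Let the plane be z = a·x + b·y + c.
Point Q−Point P: 71a + 46b = −0.3;  Point R−Point P: 67a + 75b = 22.7.
Solving gives a = −0.47557, b = 0.72751.
|∇z| = √(a²+b²) = 0.86916, so dip δ = arctan(0.86916) = 41.00°.
True thickness = vertical thickness × cos δ = 109 × cos 41.00° = 82.3 ft.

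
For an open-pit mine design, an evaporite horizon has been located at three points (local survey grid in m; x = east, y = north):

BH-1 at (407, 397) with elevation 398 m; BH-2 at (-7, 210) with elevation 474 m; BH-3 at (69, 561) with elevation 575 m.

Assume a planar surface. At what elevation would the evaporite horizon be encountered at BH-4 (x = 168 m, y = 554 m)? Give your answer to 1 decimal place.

538.1 m

Let the plane be z = a·x + b·y + c.
BH-2−BH-1: −414a − 187b = 76;  BH-3−BH-1: −338a + 164b = 177.
Solving gives a = −0.34754, b = 0.36300.
Then c = 398 − a·407 − b·397 = 395.34.
At (168, 554): z = −58.4 + 201.1 + 395.34 = 538.1 m.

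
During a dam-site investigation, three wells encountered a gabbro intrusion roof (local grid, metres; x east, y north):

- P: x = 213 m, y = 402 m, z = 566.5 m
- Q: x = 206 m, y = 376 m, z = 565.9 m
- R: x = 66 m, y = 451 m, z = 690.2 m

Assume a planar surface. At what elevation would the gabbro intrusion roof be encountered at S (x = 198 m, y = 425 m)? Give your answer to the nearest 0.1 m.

583.2 m

Two edge vectors: P→Q = (-7, -26, -0.6), P→R = (-147, 49, 123.7).
Normal n = (P→Q) × (P→R) = (-3186.8, 954.1, -4165).
So ∂z/∂x = −n_x/n_z = −0.76514 and ∂z/∂y = −n_y/n_z = 0.22908.
Intercept c from P: 566.5 + 162.97 − 92.09 = 637.39.
At (198, 425): z = −151.5 + 97.4 + 637.39 = 583.2 m.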